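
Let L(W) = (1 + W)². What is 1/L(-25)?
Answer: 1/576 ≈ 0.0017361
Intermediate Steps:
1/L(-25) = 1/((1 - 25)²) = 1/((-24)²) = 1/576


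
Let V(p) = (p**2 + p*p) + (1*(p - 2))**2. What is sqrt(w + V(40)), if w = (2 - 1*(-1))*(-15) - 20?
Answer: sqrt(4579) ≈ 67.668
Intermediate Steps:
V(p) = (-2 + p)**2 + 2*p**2 (V(p) = (p**2 + p**2) + (1*(-2 + p))**2 = 2*p**2 + (-2 + p)**2 = (-2 + p)**2 + 2*p**2)
w = -65 (w = (2 + 1)*(-15) - 20 = 3*(-15) - 20 = -45 - 20 = -65)
sqrt(w + V(40)) = sqrt(-65 + ((-2 + 40)**2 + 2*40**2)) = sqrt(-65 + (38**2 + 2*1600)) = sqrt(-65 + (1444 + 3200)) = sqrt(-65 + 4644) = sqrt(4579)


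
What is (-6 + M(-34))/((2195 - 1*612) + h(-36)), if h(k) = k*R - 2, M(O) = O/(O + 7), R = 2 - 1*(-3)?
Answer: -128/37827 ≈ -0.0033838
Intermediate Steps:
R = 5 (R = 2 + 3 = 5)
M(O) = O/(7 + O)
h(k) = -2 + 5*k (h(k) = k*5 - 2 = 5*k - 2 = -2 + 5*k)
(-6 + M(-34))/((2195 - 1*612) + h(-36)) = (-6 - 34/(7 - 34))/((2195 - 1*612) + (-2 + 5*(-36))) = (-6 - 34/(-27))/((2195 - 612) + (-2 - 180)) = (-6 - 34*(-1/27))/(1583 - 182) = (-6 + 34/27)/1401 = -128/27*1/1401 = -128/37827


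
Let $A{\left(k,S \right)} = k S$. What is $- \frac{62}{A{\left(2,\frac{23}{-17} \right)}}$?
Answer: $\frac{527}{23} \approx 22.913$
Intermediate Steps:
$A{\left(k,S \right)} = S k$
$- \frac{62}{A{\left(2,\frac{23}{-17} \right)}} = - \frac{62}{\frac{23}{-17} \cdot 2} = - \frac{62}{23 \left(- \frac{1}{17}\right) 2} = - \frac{62}{\left(- \frac{23}{17}\right) 2} = - \frac{62}{- \frac{46}{17}} = \left(-62\right) \left(- \frac{17}{46}\right) = \frac{527}{23}$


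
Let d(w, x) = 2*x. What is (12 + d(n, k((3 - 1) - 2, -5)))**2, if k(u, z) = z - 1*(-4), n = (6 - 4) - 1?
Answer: 100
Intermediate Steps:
n = 1 (n = 2 - 1 = 1)
k(u, z) = 4 + z (k(u, z) = z + 4 = 4 + z)
(12 + d(n, k((3 - 1) - 2, -5)))**2 = (12 + 2*(4 - 5))**2 = (12 + 2*(-1))**2 = (12 - 2)**2 = 10**2 = 100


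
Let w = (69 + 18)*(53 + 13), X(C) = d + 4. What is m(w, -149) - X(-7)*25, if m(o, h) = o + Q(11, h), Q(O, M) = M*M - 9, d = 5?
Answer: 27709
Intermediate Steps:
X(C) = 9 (X(C) = 5 + 4 = 9)
Q(O, M) = -9 + M² (Q(O, M) = M² - 9 = -9 + M²)
w = 5742 (w = 87*66 = 5742)
m(o, h) = -9 + o + h² (m(o, h) = o + (-9 + h²) = -9 + o + h²)
m(w, -149) - X(-7)*25 = (-9 + 5742 + (-149)²) - 9*25 = (-9 + 5742 + 22201) - 1*225 = 27934 - 225 = 27709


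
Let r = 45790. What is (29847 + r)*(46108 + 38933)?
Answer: 6432246117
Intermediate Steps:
(29847 + r)*(46108 + 38933) = (29847 + 45790)*(46108 + 38933) = 75637*85041 = 6432246117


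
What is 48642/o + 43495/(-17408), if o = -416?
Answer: -27026683/226304 ≈ -119.43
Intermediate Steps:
48642/o + 43495/(-17408) = 48642/(-416) + 43495/(-17408) = 48642*(-1/416) + 43495*(-1/17408) = -24321/208 - 43495/17408 = -27026683/226304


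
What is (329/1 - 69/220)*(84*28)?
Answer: 42518868/55 ≈ 7.7307e+5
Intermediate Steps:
(329/1 - 69/220)*(84*28) = (329*1 - 69*1/220)*2352 = (329 - 69/220)*2352 = (72311/220)*2352 = 42518868/55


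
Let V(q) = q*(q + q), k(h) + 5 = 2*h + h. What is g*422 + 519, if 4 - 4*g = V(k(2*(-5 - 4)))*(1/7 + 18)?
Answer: -93273770/7 ≈ -1.3325e+7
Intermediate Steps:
k(h) = -5 + 3*h (k(h) = -5 + (2*h + h) = -5 + 3*h)
V(q) = 2*q**2 (V(q) = q*(2*q) = 2*q**2)
g = -442073/14 (g = 1 - 2*(-5 + 3*(2*(-5 - 4)))**2*(1/7 + 18)/4 = 1 - 2*(-5 + 3*(2*(-9)))**2*(1/7 + 18)/4 = 1 - 2*(-5 + 3*(-18))**2*127/(4*7) = 1 - 2*(-5 - 54)**2*127/(4*7) = 1 - 2*(-59)**2*127/(4*7) = 1 - 2*3481*127/(4*7) = 1 - 3481*127/(2*7) = 1 - 1/4*884174/7 = 1 - 442087/14 = -442073/14 ≈ -31577.)
g*422 + 519 = -442073/14*422 + 519 = -93277403/7 + 519 = -93273770/7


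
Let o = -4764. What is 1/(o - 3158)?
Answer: -1/7922 ≈ -0.00012623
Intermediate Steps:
1/(o - 3158) = 1/(-4764 - 3158) = 1/(-7922) = -1/7922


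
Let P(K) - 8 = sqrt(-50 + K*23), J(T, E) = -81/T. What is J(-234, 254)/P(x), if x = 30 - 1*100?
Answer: 9/5603 - 9*I*sqrt(415)/22412 ≈ 0.0016063 - 0.0081806*I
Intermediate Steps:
x = -70 (x = 30 - 100 = -70)
P(K) = 8 + sqrt(-50 + 23*K) (P(K) = 8 + sqrt(-50 + K*23) = 8 + sqrt(-50 + 23*K))
J(-234, 254)/P(x) = (-81/(-234))/(8 + sqrt(-50 + 23*(-70))) = (-81*(-1/234))/(8 + sqrt(-50 - 1610)) = 9/(26*(8 + sqrt(-1660))) = 9/(26*(8 + 2*I*sqrt(415)))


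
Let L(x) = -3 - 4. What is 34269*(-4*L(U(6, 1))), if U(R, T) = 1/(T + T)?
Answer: 959532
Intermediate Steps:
U(R, T) = 1/(2*T)
L(x) = -7
34269*(-4*L(U(6, 1))) = 34269*(-4*(-7)) = 34269*28 = 959532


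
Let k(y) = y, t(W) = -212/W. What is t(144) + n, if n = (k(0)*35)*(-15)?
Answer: -53/36 ≈ -1.4722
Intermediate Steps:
n = 0 (n = (0*35)*(-15) = 0*(-15) = 0)
t(144) + n = -212/144 + 0 = -212*1/144 + 0 = -53/36 + 0 = -53/36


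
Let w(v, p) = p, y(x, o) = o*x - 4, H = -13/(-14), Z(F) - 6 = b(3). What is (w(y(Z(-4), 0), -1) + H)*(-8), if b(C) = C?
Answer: 4/7 ≈ 0.57143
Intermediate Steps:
Z(F) = 9 (Z(F) = 6 + 3 = 9)
H = 13/14 (H = -13*(-1/14) = 13/14 ≈ 0.92857)
y(x, o) = -4 + o*x
(w(y(Z(-4), 0), -1) + H)*(-8) = (-1 + 13/14)*(-8) = -1/14*(-8) = 4/7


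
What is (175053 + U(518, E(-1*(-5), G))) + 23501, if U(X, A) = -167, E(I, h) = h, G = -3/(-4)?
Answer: 198387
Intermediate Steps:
G = ¾ (G = -3*(-¼) = ¾ ≈ 0.75000)
(175053 + U(518, E(-1*(-5), G))) + 23501 = (175053 - 167) + 23501 = 174886 + 23501 = 198387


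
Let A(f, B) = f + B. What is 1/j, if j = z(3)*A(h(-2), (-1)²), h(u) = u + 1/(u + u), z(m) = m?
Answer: -4/15 ≈ -0.26667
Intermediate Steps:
h(u) = u + 1/(2*u)
A(f, B) = B + f
j = -15/4 (j = 3*((-1)² + (-2 + (½)/(-2))) = 3*(1 + (-2 + (½)*(-½))) = 3*(1 + (-2 - ¼)) = 3*(1 - 9/4) = 3*(-5/4) = -15/4 ≈ -3.7500)
1/j = 1/(-15/4) = -4/15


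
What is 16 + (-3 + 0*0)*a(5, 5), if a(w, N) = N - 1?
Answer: 4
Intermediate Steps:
a(w, N) = -1 + N
16 + (-3 + 0*0)*a(5, 5) = 16 + (-3 + 0*0)*(-1 + 5) = 16 + (-3 + 0)*4 = 16 - 3*4 = 16 - 12 = 4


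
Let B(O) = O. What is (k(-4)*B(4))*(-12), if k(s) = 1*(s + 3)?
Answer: 48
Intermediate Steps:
k(s) = 3 + s (k(s) = 1*(3 + s) = 3 + s)
(k(-4)*B(4))*(-12) = ((3 - 4)*4)*(-12) = -1*4*(-12) = -4*(-12) = 48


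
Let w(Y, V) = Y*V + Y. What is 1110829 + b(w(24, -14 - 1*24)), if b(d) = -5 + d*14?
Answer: 1098392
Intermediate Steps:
w(Y, V) = Y + V*Y (w(Y, V) = V*Y + Y = Y + V*Y)
b(d) = -5 + 14*d
1110829 + b(w(24, -14 - 1*24)) = 1110829 + (-5 + 14*(24*(1 + (-14 - 1*24)))) = 1110829 + (-5 + 14*(24*(1 + (-14 - 24)))) = 1110829 + (-5 + 14*(24*(1 - 38))) = 1110829 + (-5 + 14*(24*(-37))) = 1110829 + (-5 + 14*(-888)) = 1110829 + (-5 - 12432) = 1110829 - 12437 = 1098392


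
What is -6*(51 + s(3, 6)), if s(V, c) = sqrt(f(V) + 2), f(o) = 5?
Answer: -306 - 6*sqrt(7) ≈ -321.87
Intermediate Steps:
s(V, c) = sqrt(7) (s(V, c) = sqrt(5 + 2) = sqrt(7))
-6*(51 + s(3, 6)) = -6*(51 + sqrt(7)) = -306 - 6*sqrt(7)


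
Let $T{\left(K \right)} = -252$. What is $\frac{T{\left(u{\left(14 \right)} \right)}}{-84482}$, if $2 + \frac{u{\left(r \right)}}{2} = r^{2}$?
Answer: $\frac{126}{42241} \approx 0.0029829$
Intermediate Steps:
$u{\left(r \right)} = -4 + 2 r^{2}$
$\frac{T{\left(u{\left(14 \right)} \right)}}{-84482} = - \frac{252}{-84482} = \left(-252\right) \left(- \frac{1}{84482}\right) = \frac{126}{42241}$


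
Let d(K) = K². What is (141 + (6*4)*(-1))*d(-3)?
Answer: 1053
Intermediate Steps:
(141 + (6*4)*(-1))*d(-3) = (141 + (6*4)*(-1))*(-3)² = (141 + 24*(-1))*9 = (141 - 24)*9 = 117*9 = 1053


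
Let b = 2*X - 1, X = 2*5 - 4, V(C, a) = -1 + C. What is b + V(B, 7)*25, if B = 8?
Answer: 186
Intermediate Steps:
X = 6 (X = 10 - 4 = 6)
b = 11 (b = 2*6 - 1 = 12 - 1 = 11)
b + V(B, 7)*25 = 11 + (-1 + 8)*25 = 11 + 7*25 = 11 + 175 = 186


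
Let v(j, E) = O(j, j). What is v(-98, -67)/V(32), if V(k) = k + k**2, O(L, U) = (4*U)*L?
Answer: 2401/66 ≈ 36.379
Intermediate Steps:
O(L, U) = 4*L*U
v(j, E) = 4*j**2 (v(j, E) = 4*j*j = 4*j**2)
v(-98, -67)/V(32) = (4*(-98)**2)/((32*(1 + 32))) = (4*9604)/((32*33)) = 38416/1056 = 38416*(1/1056) = 2401/66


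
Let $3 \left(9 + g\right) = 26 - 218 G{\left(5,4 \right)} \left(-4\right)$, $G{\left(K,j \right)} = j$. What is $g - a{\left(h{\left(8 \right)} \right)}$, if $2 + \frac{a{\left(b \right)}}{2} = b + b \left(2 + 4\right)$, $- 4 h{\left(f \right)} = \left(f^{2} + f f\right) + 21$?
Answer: $\frac{10127}{6} \approx 1687.8$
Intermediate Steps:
$h{\left(f \right)} = - \frac{21}{4} - \frac{f^{2}}{2}$ ($h{\left(f \right)} = - \frac{\left(f^{2} + f f\right) + 21}{4} = - \frac{\left(f^{2} + f^{2}\right) + 21}{4} = - \frac{2 f^{2} + 21}{4} = - \frac{21 + 2 f^{2}}{4} = - \frac{21}{4} - \frac{f^{2}}{2}$)
$g = \frac{3487}{3}$ ($g = -9 + \frac{26 - 218 \cdot 4 \left(-4\right)}{3} = -9 + \frac{26 - -3488}{3} = -9 + \frac{26 + 3488}{3} = -9 + \frac{1}{3} \cdot 3514 = -9 + \frac{3514}{3} = \frac{3487}{3} \approx 1162.3$)
$a{\left(b \right)} = -4 + 14 b$ ($a{\left(b \right)} = -4 + 2 \left(b + b \left(2 + 4\right)\right) = -4 + 2 \left(b + b 6\right) = -4 + 2 \left(b + 6 b\right) = -4 + 2 \cdot 7 b = -4 + 14 b$)
$g - a{\left(h{\left(8 \right)} \right)} = \frac{3487}{3} - \left(-4 + 14 \left(- \frac{21}{4} - \frac{8^{2}}{2}\right)\right) = \frac{3487}{3} - \left(-4 + 14 \left(- \frac{21}{4} - 32\right)\right) = \frac{3487}{3} - \left(-4 + 14 \left(- \frac{149}{4}\right)\right) = \frac{3487}{3} - \left(-4 - \frac{1043}{2}\right) = \frac{3487}{3} - - \frac{1051}{2} = \frac{3487}{3} + \frac{1051}{2} = \frac{10127}{6}$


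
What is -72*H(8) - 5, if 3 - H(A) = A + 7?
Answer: 859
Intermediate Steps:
H(A) = -4 - A (H(A) = 3 - (A + 7) = 3 - (7 + A) = 3 + (-7 - A) = -4 - A)
-72*H(8) - 5 = -72*(-4 - 1*8) - 5 = -72*(-4 - 8) - 5 = -72*(-12) - 5 = 864 - 5 = 859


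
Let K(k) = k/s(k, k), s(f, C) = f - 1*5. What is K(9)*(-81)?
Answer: -729/4 ≈ -182.25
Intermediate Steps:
s(f, C) = -5 + f (s(f, C) = f - 5 = -5 + f)
K(k) = k/(-5 + k)
K(9)*(-81) = (9/(-5 + 9))*(-81) = (9/4)*(-81) = -729/4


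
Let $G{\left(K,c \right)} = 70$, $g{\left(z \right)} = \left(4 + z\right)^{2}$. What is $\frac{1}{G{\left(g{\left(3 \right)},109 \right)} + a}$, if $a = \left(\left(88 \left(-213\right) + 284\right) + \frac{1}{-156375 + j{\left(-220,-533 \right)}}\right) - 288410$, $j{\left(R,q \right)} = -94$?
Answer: $- \frac{156469}{48004689201} \approx -3.2595 \cdot 10^{-6}$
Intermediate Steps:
$a = - \frac{48015642031}{156469}$ ($a = \left(\left(88 \left(-213\right) + 284\right) + \frac{1}{-156375 - 94}\right) - 288410 = \left(\left(-18744 + 284\right) + \frac{1}{-156469}\right) - 288410 = \left(-18460 - \frac{1}{156469}\right) - 288410 = - \frac{2888417741}{156469} - 288410 = - \frac{48015642031}{156469} \approx -3.0687 \cdot 10^{5}$)
$\frac{1}{G{\left(g{\left(3 \right)},109 \right)} + a} = \frac{1}{70 - \frac{48015642031}{156469}} = \frac{1}{- \frac{48004689201}{156469}} = - \frac{156469}{48004689201}$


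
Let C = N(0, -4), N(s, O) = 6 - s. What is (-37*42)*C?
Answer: -9324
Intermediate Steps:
C = 6 (C = 6 - 1*0 = 6 + 0 = 6)
(-37*42)*C = -37*42*6 = -1554*6 = -9324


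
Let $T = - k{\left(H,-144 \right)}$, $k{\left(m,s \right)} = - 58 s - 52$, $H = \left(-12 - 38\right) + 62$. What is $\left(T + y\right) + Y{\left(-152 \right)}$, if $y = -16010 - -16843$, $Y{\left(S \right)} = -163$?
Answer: $-7630$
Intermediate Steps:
$H = 12$ ($H = -50 + 62 = 12$)
$k{\left(m,s \right)} = -52 - 58 s$
$y = 833$ ($y = -16010 + 16843 = 833$)
$T = -8300$ ($T = - (-52 - -8352) = - (-52 + 8352) = \left(-1\right) 8300 = -8300$)
$\left(T + y\right) + Y{\left(-152 \right)} = \left(-8300 + 833\right) - 163 = -7467 - 163 = -7630$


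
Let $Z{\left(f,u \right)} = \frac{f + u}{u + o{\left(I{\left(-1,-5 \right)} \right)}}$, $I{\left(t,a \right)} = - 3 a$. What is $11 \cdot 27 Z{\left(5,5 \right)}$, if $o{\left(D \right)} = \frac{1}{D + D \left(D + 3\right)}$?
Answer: $\frac{423225}{713} \approx 593.58$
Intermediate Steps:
$o{\left(D \right)} = \frac{1}{D + D \left(3 + D\right)}$
$Z{\left(f,u \right)} = \frac{f + u}{\frac{1}{285} + u}$ ($Z{\left(f,u \right)} = \frac{f + u}{u + \frac{1}{\left(-3\right) \left(-5\right) \left(4 - -15\right)}} = \frac{f + u}{u + \frac{1}{15 \left(4 + 15\right)}} = \frac{f + u}{u + \frac{1}{15 \cdot 19}} = \frac{f + u}{u + \frac{1}{15} \cdot \frac{1}{19}} = \frac{f + u}{u + \frac{1}{285}} = \frac{f + u}{\frac{1}{285} + u}$)
$11 \cdot 27 Z{\left(5,5 \right)} = 11 \cdot 27 \frac{285 \left(5 + 5\right)}{1 + 285 \cdot 5} = 297 \cdot 285 \frac{1}{1 + 1425} \cdot 10 = 297 \cdot 285 \cdot \frac{1}{1426} \cdot 10 = 297 \cdot \frac{1425}{713} = \frac{423225}{713}$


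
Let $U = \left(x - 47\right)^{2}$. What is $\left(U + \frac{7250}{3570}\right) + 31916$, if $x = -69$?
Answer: $\frac{16198529}{357} \approx 45374.0$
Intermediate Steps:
$U = 13456$ ($U = \left(-69 - 47\right)^{2} = \left(-116\right)^{2} = 13456$)
$\left(U + \frac{7250}{3570}\right) + 31916 = \left(13456 + \frac{7250}{3570}\right) + 31916 = \left(13456 + 7250 \cdot \frac{1}{3570}\right) + 31916 = \left(13456 + \frac{725}{357}\right) + 31916 = \frac{4804517}{357} + 31916 = \frac{16198529}{357}$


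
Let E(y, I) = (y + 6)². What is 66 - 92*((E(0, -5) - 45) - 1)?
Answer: 986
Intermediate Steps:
E(y, I) = (6 + y)²
66 - 92*((E(0, -5) - 45) - 1) = 66 - 92*(((6 + 0)² - 45) - 1) = 66 - 92*((6² - 45) - 1) = 66 - 92*((36 - 45) - 1) = 66 - 92*(-9 - 1) = 66 - 92*(-10) = 66 + 920 = 986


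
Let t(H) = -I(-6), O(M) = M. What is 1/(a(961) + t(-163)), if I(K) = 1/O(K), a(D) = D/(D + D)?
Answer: 3/2 ≈ 1.5000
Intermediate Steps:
a(D) = ½ (a(D) = D/((2*D)) = (1/(2*D))*D = ½)
I(K) = 1/K
t(H) = ⅙ (t(H) = -1/(-6) = -1*(-⅙) = ⅙)
1/(a(961) + t(-163)) = 1/(½ + ⅙) = 1/(⅔) = 3/2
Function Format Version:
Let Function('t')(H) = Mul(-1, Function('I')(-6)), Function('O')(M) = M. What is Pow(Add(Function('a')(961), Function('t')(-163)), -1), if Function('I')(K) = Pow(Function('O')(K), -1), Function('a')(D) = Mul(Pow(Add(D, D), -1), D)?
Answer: Rational(3, 2) ≈ 1.5000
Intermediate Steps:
Function('a')(D) = Rational(1, 2) (Function('a')(D) = Mul(Pow(Mul(2, D), -1), D) = Mul(Mul(Rational(1, 2), Pow(D, -1)), D) = Rational(1, 2))
Function('I')(K) = Pow(K, -1)
Function('t')(H) = Rational(1, 6) (Function('t')(H) = Mul(-1, Pow(-6, -1)) = Mul(-1, Rational(-1, 6)) = Rational(1, 6))
Pow(Add(Function('a')(961), Function('t')(-163)), -1) = Pow(Add(Rational(1, 2), Rational(1, 6)), -1) = Pow(Rational(2, 3), -1) = Rational(3, 2)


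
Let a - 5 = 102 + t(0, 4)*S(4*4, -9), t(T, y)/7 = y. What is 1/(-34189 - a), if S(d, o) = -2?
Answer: -1/34240 ≈ -2.9206e-5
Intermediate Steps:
t(T, y) = 7*y
a = 51 (a = 5 + (102 + (7*4)*(-2)) = 5 + (102 + 28*(-2)) = 5 + (102 - 56) = 5 + 46 = 51)
1/(-34189 - a) = 1/(-34189 - 1*51) = 1/(-34189 - 51) = 1/(-34240) = -1/34240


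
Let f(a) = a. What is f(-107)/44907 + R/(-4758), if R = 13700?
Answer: -102622501/35611251 ≈ -2.8817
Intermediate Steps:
f(-107)/44907 + R/(-4758) = -107/44907 + 13700/(-4758) = -107*1/44907 + 13700*(-1/4758) = -107/44907 - 6850/2379 = -102622501/35611251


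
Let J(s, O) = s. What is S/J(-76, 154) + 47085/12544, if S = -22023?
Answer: 69958743/238336 ≈ 293.53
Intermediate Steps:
S/J(-76, 154) + 47085/12544 = -22023/(-76) + 47085/12544 = -22023*(-1/76) + 47085*(1/12544) = 22023/76 + 47085/12544 = 69958743/238336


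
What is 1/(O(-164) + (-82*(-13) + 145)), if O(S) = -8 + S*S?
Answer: 1/28099 ≈ 3.5588e-5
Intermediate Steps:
O(S) = -8 + S²
1/(O(-164) + (-82*(-13) + 145)) = 1/((-8 + (-164)²) + (-82*(-13) + 145)) = 1/((-8 + 26896) + (1066 + 145)) = 1/(26888 + 1211) = 1/28099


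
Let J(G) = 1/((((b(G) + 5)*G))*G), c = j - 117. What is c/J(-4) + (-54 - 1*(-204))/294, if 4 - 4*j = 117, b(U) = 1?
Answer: -683231/49 ≈ -13943.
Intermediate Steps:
j = -113/4 (j = 1 - 1/4*117 = 1 - 117/4 = -113/4 ≈ -28.250)
c = -581/4 (c = -113/4 - 117 = -581/4 ≈ -145.25)
J(G) = 1/(6*G**2) (J(G) = 1/((((1 + 5)*G))*G) = 1/(((6*G))*G) = (1/(6*G))/G = 1/(6*G**2))
c/J(-4) + (-54 - 1*(-204))/294 = -581/(4*((1/6)/(-4)**2)) + (-54 - 1*(-204))/294 = -581/(4*((1/6)*(1/16))) + (-54 + 204)*(1/294) = -581/(4*1/96) + 150*(1/294) = -581/4*96 + 25/49 = -13944 + 25/49 = -683231/49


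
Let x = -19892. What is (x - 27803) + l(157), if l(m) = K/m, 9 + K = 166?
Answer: -47694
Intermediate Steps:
K = 157 (K = -9 + 166 = 157)
l(m) = 157/m
(x - 27803) + l(157) = (-19892 - 27803) + 157/157 = -47695 + 157*(1/157) = -47695 + 1 = -47694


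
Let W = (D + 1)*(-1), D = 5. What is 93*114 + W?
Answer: 10596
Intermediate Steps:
W = -6 (W = (5 + 1)*(-1) = 6*(-1) = -6)
93*114 + W = 93*114 - 6 = 10602 - 6 = 10596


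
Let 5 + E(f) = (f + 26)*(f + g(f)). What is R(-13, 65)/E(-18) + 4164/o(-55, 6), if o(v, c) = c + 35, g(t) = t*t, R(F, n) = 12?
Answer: 10173144/100163 ≈ 101.57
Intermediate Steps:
g(t) = t**2
o(v, c) = 35 + c
E(f) = -5 + (26 + f)*(f + f**2) (E(f) = -5 + (f + 26)*(f + f**2) = -5 + (26 + f)*(f + f**2))
R(-13, 65)/E(-18) + 4164/o(-55, 6) = 12/(-5 + (-18)**3 + 26*(-18) + 27*(-18)**2) + 4164/(35 + 6) = 12/(-5 - 5832 - 468 + 27*324) + 4164/41 = 12/(-5 - 5832 - 468 + 8748) + 4164*(1/41) = 12/2443 + 4164/41 = 10173144/100163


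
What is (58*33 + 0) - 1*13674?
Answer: -11760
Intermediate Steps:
(58*33 + 0) - 1*13674 = (1914 + 0) - 13674 = 1914 - 13674 = -11760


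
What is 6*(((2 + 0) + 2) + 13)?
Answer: 102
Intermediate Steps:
6*(((2 + 0) + 2) + 13) = 6*((2 + 2) + 13) = 6*(4 + 13) = 6*17 = 102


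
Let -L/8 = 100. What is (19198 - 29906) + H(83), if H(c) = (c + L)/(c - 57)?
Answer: -279125/26 ≈ -10736.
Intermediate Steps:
L = -800 (L = -8*100 = -800)
H(c) = (-800 + c)/(-57 + c) (H(c) = (c - 800)/(c - 57) = (-800 + c)/(-57 + c))
(19198 - 29906) + H(83) = (19198 - 29906) + (-800 + 83)/(-57 + 83) = -10708 - 717/26 = -279125/26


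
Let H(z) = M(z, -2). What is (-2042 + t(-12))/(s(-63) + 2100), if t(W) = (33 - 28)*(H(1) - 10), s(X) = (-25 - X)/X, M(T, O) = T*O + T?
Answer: -132111/132262 ≈ -0.99886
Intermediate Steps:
M(T, O) = T + O*T (M(T, O) = O*T + T = T + O*T)
H(z) = -z (H(z) = z*(1 - 2) = z*(-1) = -z)
s(X) = (-25 - X)/X
t(W) = -55 (t(W) = (33 - 28)*(-1*1 - 10) = 5*(-1 - 10) = 5*(-11) = -55)
(-2042 + t(-12))/(s(-63) + 2100) = (-2042 - 55)/((-25 - 1*(-63))/(-63) + 2100) = -2097/(-(-25 + 63)/63 + 2100) = -2097/(-1/63*38 + 2100) = -2097/(-38/63 + 2100) = -2097/132262/63 = -2097*63/132262 = -132111/132262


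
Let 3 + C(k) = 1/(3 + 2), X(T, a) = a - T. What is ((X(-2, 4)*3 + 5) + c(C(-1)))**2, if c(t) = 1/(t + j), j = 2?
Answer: 7569/16 ≈ 473.06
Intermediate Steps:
C(k) = -14/5 (C(k) = -3 + 1/(3 + 2) = -3 + 1/5 = -14/5)
c(t) = 1/(2 + t) (c(t) = 1/(t + 2) = 1/(2 + t))
((X(-2, 4)*3 + 5) + c(C(-1)))**2 = (((4 - 1*(-2))*3 + 5) + 1/(2 - 14/5))**2 = (((4 + 2)*3 + 5) + 1/(-4/5))**2 = ((6*3 + 5) - 5/4)**2 = ((18 + 5) - 5/4)**2 = (23 - 5/4)**2 = (87/4)**2 = 7569/16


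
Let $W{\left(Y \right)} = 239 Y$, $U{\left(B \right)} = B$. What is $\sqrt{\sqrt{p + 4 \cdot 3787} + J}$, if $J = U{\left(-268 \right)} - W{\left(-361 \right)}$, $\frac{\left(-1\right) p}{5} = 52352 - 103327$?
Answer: $\sqrt{86011 + \sqrt{270023}} \approx 294.16$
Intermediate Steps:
$p = 254875$ ($p = - 5 \left(52352 - 103327\right) = \left(-5\right) \left(-50975\right) = 254875$)
$J = 86011$ ($J = -268 - 239 \left(-361\right) = -268 - -86279 = -268 + 86279 = 86011$)
$\sqrt{\sqrt{p + 4 \cdot 3787} + J} = \sqrt{\sqrt{254875 + 4 \cdot 3787} + 86011} = \sqrt{\sqrt{254875 + 15148} + 86011} = \sqrt{\sqrt{270023} + 86011} = \sqrt{86011 + \sqrt{270023}}$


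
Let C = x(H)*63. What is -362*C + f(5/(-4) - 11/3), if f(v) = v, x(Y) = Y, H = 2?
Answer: -547403/12 ≈ -45617.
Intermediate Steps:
C = 126 (C = 2*63 = 126)
-362*C + f(5/(-4) - 11/3) = -362*126 + (5/(-4) - 11/3) = -45612 + (5*(-¼) - 11*⅓) = -45612 + (-5/4 - 11/3) = -45612 - 59/12 = -547403/12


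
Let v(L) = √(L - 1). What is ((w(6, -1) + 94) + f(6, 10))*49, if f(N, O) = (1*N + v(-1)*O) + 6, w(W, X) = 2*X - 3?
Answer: 4949 + 490*I*√2 ≈ 4949.0 + 692.96*I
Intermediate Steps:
w(W, X) = -3 + 2*X
v(L) = √(-1 + L)
f(N, O) = 6 + N + I*O*√2 (f(N, O) = (1*N + √(-1 - 1)*O) + 6 = (N + √(-2)*O) + 6 = (N + (I*√2)*O) + 6 = (N + I*O*√2) + 6 = 6 + N + I*O*√2)
((w(6, -1) + 94) + f(6, 10))*49 = (((-3 + 2*(-1)) + 94) + (6 + 6 + I*10*√2))*49 = (((-3 - 2) + 94) + (6 + 6 + 10*I*√2))*49 = ((-5 + 94) + (12 + 10*I*√2))*49 = (89 + (12 + 10*I*√2))*49 = (101 + 10*I*√2)*49 = 4949 + 490*I*√2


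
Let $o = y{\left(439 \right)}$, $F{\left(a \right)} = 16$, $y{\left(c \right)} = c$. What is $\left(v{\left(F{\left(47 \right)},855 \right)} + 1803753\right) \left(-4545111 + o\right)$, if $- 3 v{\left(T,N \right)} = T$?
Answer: $- \frac{24592324547296}{3} \approx -8.1974 \cdot 10^{12}$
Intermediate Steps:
$v{\left(T,N \right)} = - \frac{T}{3}$
$o = 439$
$\left(v{\left(F{\left(47 \right)},855 \right)} + 1803753\right) \left(-4545111 + o\right) = \left(\left(- \frac{1}{3}\right) 16 + 1803753\right) \left(-4545111 + 439\right) = \left(- \frac{16}{3} + 1803753\right) \left(-4544672\right) = \frac{5411243}{3} \left(-4544672\right) = - \frac{24592324547296}{3}$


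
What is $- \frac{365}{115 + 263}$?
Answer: $- \frac{365}{378} \approx -0.96561$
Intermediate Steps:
$- \frac{365}{115 + 263} = - \frac{365}{378}$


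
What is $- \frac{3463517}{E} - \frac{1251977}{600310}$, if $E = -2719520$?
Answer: $- \frac{132559260077}{163255505120} \approx -0.81197$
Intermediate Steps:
$- \frac{3463517}{E} - \frac{1251977}{600310} = - \frac{3463517}{-2719520} - \frac{1251977}{600310} = \left(-3463517\right) \left(- \frac{1}{2719520}\right) - \frac{1251977}{600310} = \frac{3463517}{2719520} - \frac{1251977}{600310} = - \frac{132559260077}{163255505120}$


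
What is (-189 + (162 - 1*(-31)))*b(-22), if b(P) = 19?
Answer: 76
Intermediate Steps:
(-189 + (162 - 1*(-31)))*b(-22) = (-189 + (162 - 1*(-31)))*19 = (-189 + (162 + 31))*19 = (-189 + 193)*19 = 4*19 = 76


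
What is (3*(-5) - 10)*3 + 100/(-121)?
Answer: -9175/121 ≈ -75.826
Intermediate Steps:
(3*(-5) - 10)*3 + 100/(-121) = (-15 - 10)*3 + 100*(-1/121) = -25*3 - 100/121 = -75 - 100/121 = -9175/121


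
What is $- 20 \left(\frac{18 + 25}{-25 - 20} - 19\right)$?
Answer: $\frac{3592}{9} \approx 399.11$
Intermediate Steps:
$- 20 \left(\frac{18 + 25}{-25 - 20} - 19\right) = - 20 \left(\frac{43}{-45} - 19\right) = - 20 \left(43 \left(- \frac{1}{45}\right) - 19\right) = - 20 \left(- \frac{43}{45} - 19\right) = \left(-20\right) \left(- \frac{898}{45}\right) = \frac{3592}{9}$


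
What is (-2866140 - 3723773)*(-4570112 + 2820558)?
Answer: 11529408648802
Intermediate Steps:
(-2866140 - 3723773)*(-4570112 + 2820558) = -6589913*(-1749554) = 11529408648802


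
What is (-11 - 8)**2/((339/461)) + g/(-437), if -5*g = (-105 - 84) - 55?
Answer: 363547169/740715 ≈ 490.81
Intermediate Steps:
g = 244/5 (g = -((-105 - 84) - 55)/5 = -(-189 - 55)/5 = -1/5*(-244) = 244/5 ≈ 48.800)
(-11 - 8)**2/((339/461)) + g/(-437) = (-11 - 8)**2/((339/461)) + (244/5)/(-437) = (-19)**2/((339*(1/461))) + (244/5)*(-1/437) = 361/(339/461) - 244/2185 = 361*(461/339) - 244/2185 = 166421/339 - 244/2185 = 363547169/740715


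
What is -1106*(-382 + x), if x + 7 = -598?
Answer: 1091622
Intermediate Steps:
x = -605 (x = -7 - 598 = -605)
-1106*(-382 + x) = -1106*(-382 - 605) = -1106*(-987) = 1091622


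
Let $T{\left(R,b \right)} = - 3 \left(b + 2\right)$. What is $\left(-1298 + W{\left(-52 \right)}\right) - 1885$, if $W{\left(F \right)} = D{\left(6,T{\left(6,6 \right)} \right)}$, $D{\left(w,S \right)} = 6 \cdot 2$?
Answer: $-3171$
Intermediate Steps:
$T{\left(R,b \right)} = -6 - 3 b$ ($T{\left(R,b \right)} = - 3 \left(2 + b\right) = -6 - 3 b$)
$D{\left(w,S \right)} = 12$
$W{\left(F \right)} = 12$
$\left(-1298 + W{\left(-52 \right)}\right) - 1885 = \left(-1298 + 12\right) - 1885 = -1286 - 1885 = -3171$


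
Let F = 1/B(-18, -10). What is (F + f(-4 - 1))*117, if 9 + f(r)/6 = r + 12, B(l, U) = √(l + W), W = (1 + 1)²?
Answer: -1404 - 117*I*√14/14 ≈ -1404.0 - 31.27*I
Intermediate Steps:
W = 4 (W = 2² = 4)
B(l, U) = √(4 + l) (B(l, U) = √(l + 4) = √(4 + l))
f(r) = 18 + 6*r (f(r) = -54 + 6*(r + 12) = -54 + 6*(12 + r) = -54 + (72 + 6*r) = 18 + 6*r)
F = -I*√14/14 (F = 1/(√(4 - 18)) = 1/(√(-14)) = 1/(I*√14) = -I*√14/14 ≈ -0.26726*I)
(F + f(-4 - 1))*117 = (-I*√14/14 + (18 + 6*(-4 - 1)))*117 = (-I*√14/14 + (18 + 6*(-5)))*117 = (-I*√14/14 + (18 - 30))*117 = (-I*√14/14 - 12)*117 = (-12 - I*√14/14)*117 = -1404 - 117*I*√14/14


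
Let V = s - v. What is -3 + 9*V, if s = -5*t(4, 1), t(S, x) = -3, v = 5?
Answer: 87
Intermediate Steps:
s = 15 (s = -5*(-3) = 15)
V = 10 (V = 15 - 1*5 = 15 - 5 = 10)
-3 + 9*V = -3 + 9*10 = -3 + 90 = 87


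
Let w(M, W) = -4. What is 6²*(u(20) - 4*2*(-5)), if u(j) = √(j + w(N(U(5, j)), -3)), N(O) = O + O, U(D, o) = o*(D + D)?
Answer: 1584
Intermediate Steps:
U(D, o) = 2*D*o (U(D, o) = o*(2*D) = 2*D*o)
N(O) = 2*O
u(j) = √(-4 + j) (u(j) = √(j - 4) = √(-4 + j))
6²*(u(20) - 4*2*(-5)) = 6²*(√(-4 + 20) - 4*2*(-5)) = 36*(√16 - 8*(-5)) = 36*(4 + 40) = 36*44 = 1584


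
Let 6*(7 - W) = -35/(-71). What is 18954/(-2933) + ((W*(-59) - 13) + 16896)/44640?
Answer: -67971352931/11155161024 ≈ -6.0933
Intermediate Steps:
W = 2947/426 (W = 7 - (-35)/(6*(-71)) = 7 - (-35)*(-1)/(6*71) = 7 - 1/6*35/71 = 7 - 35/426 = 2947/426 ≈ 6.9178)
18954/(-2933) + ((W*(-59) - 13) + 16896)/44640 = 18954/(-2933) + (((2947/426)*(-59) - 13) + 16896)/44640 = 18954*(-1/2933) + ((-173873/426 - 13) + 16896)*(1/44640) = -18954/2933 + (-179411/426 + 16896)*(1/44640) = -18954/2933 + (7018285/426)*(1/44640) = -18954/2933 + 1403657/3803328 = -67971352931/11155161024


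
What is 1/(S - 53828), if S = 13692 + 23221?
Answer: -1/16915 ≈ -5.9119e-5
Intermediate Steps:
S = 36913
1/(S - 53828) = 1/(36913 - 53828) = 1/(-16915) = -1/16915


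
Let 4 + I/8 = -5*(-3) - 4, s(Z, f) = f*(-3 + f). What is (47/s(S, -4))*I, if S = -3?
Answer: 94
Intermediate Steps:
I = 56 (I = -32 + 8*(-5*(-3) - 4) = -32 + 8*(15 - 4) = -32 + 8*11 = -32 + 88 = 56)
(47/s(S, -4))*I = (47/(-4*(-3 - 4)))*56 = (47/(-4*(-7)))*56 = (47/28)*56 = 94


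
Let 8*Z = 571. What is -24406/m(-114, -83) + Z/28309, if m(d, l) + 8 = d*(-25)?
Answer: -2762826425/321816712 ≈ -8.5851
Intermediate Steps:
Z = 571/8 (Z = (1/8)*571 = 571/8 ≈ 71.375)
m(d, l) = -8 - 25*d (m(d, l) = -8 + d*(-25) = -8 - 25*d)
-24406/m(-114, -83) + Z/28309 = -24406/(-8 - 25*(-114)) + (571/8)/28309 = -24406/(-8 + 2850) + (571/8)*(1/28309) = -24406/2842 + 571/226472 = -24406*1/2842 + 571/226472 = -12203/1421 + 571/226472 = -2762826425/321816712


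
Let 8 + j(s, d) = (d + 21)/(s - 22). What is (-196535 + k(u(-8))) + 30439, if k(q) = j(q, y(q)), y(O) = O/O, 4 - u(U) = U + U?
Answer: -166115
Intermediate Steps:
u(U) = 4 - 2*U (u(U) = 4 - (U + U) = 4 - 2*U)
y(O) = 1
j(s, d) = -8 + (21 + d)/(-22 + s) (j(s, d) = -8 + (d + 21)/(s - 22) = -8 + (21 + d)/(-22 + s))
k(q) = (198 - 8*q)/(-22 + q) (k(q) = (197 + 1 - 8*q)/(-22 + q) = (198 - 8*q)/(-22 + q))
(-196535 + k(u(-8))) + 30439 = (-196535 + 2*(99 - 4*(4 - 2*(-8)))/(-22 + (4 - 2*(-8)))) + 30439 = (-196535 + 2*(99 - 4*(4 + 16))/(-22 + (4 + 16))) + 30439 = (-196535 + 2*(99 - 4*20)/(-22 + 20)) + 30439 = (-196535 + 2*(99 - 80)/(-2)) + 30439 = (-196535 + 2*(-½)*19) + 30439 = (-196535 - 19) + 30439 = -196554 + 30439 = -166115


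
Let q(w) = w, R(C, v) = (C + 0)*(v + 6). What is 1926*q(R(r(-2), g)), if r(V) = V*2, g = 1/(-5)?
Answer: -223416/5 ≈ -44683.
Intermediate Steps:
g = -⅕ (g = 1*(-⅕) = -⅕ ≈ -0.20000)
r(V) = 2*V
R(C, v) = C*(6 + v)
1926*q(R(r(-2), g)) = 1926*((2*(-2))*(6 - ⅕)) = 1926*(-4*29/5) = 1926*(-116/5) = -223416/5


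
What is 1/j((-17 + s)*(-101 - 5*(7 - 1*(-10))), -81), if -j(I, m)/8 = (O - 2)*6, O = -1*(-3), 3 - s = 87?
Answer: -1/48 ≈ -0.020833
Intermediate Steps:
s = -84 (s = 3 - 1*87 = 3 - 87 = -84)
O = 3
j(I, m) = -48 (j(I, m) = -8*(3 - 2)*6 = -8*6 = -48)
1/j((-17 + s)*(-101 - 5*(7 - 1*(-10))), -81) = 1/(-48) = -1/48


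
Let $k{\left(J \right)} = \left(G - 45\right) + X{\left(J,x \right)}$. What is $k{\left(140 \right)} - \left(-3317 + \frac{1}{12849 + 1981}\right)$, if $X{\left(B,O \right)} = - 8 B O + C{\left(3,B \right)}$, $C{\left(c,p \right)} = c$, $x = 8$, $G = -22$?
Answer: $- \frac{84634811}{14830} \approx -5707.0$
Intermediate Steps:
$X{\left(B,O \right)} = 3 - 8 B O$ ($X{\left(B,O \right)} = - 8 B O + 3 = 3 - 8 B O$)
$k{\left(J \right)} = -64 - 64 J$ ($k{\left(J \right)} = \left(-22 - 45\right) - \left(-3 + 8 J 8\right) = -67 - \left(-3 + 64 J\right) = -64 - 64 J$)
$k{\left(140 \right)} - \left(-3317 + \frac{1}{12849 + 1981}\right) = \left(-64 - 8960\right) - \left(-3317 + \frac{1}{12849 + 1981}\right) = \left(-64 - 8960\right) - \left(-3317 + \frac{1}{14830}\right) = -9024 - \left(-3317 + \frac{1}{14830}\right) = -9024 - - \frac{49191109}{14830} = -9024 + \frac{49191109}{14830} = - \frac{84634811}{14830}$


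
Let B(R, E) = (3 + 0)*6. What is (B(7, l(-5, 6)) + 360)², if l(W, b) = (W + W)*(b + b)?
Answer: 142884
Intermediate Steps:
l(W, b) = 4*W*b (l(W, b) = (2*W)*(2*b) = 4*W*b)
B(R, E) = 18 (B(R, E) = 3*6 = 18)
(B(7, l(-5, 6)) + 360)² = (18 + 360)² = 378² = 142884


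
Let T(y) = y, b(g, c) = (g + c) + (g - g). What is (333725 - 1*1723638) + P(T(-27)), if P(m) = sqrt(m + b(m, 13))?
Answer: -1389913 + I*sqrt(41) ≈ -1.3899e+6 + 6.4031*I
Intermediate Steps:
b(g, c) = c + g (b(g, c) = (c + g) + 0 = c + g)
P(m) = sqrt(13 + 2*m) (P(m) = sqrt(m + (13 + m)) = sqrt(13 + 2*m))
(333725 - 1*1723638) + P(T(-27)) = (333725 - 1*1723638) + sqrt(13 + 2*(-27)) = (333725 - 1723638) + sqrt(13 - 54) = -1389913 + sqrt(-41) = -1389913 + I*sqrt(41)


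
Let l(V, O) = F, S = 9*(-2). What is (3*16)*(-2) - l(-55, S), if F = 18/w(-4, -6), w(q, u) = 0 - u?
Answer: -99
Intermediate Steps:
w(q, u) = -u
S = -18
F = 3 (F = 18/((-1*(-6))) = 18/6 = 18*(1/6) = 3)
l(V, O) = 3
(3*16)*(-2) - l(-55, S) = (3*16)*(-2) - 1*3 = 48*(-2) - 3 = -96 - 3 = -99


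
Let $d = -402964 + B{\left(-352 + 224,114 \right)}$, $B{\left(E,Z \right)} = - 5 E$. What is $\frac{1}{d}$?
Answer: $- \frac{1}{402324} \approx -2.4856 \cdot 10^{-6}$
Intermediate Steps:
$d = -402324$ ($d = -402964 - 5 \left(-352 + 224\right) = -402964 - -640 = -402964 + 640 = -402324$)
$\frac{1}{d} = \frac{1}{-402324} = - \frac{1}{402324}$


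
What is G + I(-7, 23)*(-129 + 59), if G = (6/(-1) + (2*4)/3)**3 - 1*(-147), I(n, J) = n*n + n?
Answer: -76411/27 ≈ -2830.0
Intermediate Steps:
I(n, J) = n + n**2 (I(n, J) = n**2 + n = n + n**2)
G = 2969/27 (G = (6*(-1) + 8*(1/3))**3 + 147 = (-6 + 8/3)**3 + 147 = (-10/3)**3 + 147 = -1000/27 + 147 = 2969/27 ≈ 109.96)
G + I(-7, 23)*(-129 + 59) = 2969/27 + (-7*(1 - 7))*(-129 + 59) = 2969/27 - 7*(-6)*(-70) = 2969/27 + 42*(-70) = 2969/27 - 2940 = -76411/27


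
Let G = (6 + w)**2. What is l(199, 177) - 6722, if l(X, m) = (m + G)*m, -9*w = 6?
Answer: 88925/3 ≈ 29642.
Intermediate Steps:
w = -2/3 (w = -1/9*6 = -2/3 ≈ -0.66667)
G = 256/9 (G = (6 - 2/3)**2 = (16/3)**2 = 256/9 ≈ 28.444)
l(X, m) = m*(256/9 + m) (l(X, m) = (m + 256/9)*m = (256/9 + m)*m = m*(256/9 + m))
l(199, 177) - 6722 = (1/9)*177*(256 + 9*177) - 6722 = (1/9)*177*(256 + 1593) - 6722 = (1/9)*177*1849 - 6722 = 109091/3 - 6722 = 88925/3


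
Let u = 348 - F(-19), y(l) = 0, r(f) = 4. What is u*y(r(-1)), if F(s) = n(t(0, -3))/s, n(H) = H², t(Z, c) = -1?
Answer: 0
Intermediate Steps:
F(s) = 1/s (F(s) = (-1)²/s = 1/s)
u = 6613/19 (u = 348 - 1/(-19) = 348 - 1*(-1/19) = 348 + 1/19 = 6613/19 ≈ 348.05)
u*y(r(-1)) = (6613/19)*0 = 0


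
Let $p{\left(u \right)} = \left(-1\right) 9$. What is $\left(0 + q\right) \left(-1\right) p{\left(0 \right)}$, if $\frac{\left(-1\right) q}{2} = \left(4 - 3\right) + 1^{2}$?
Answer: $-36$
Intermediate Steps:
$q = -4$ ($q = - 2 \left(\left(4 - 3\right) + 1^{2}\right) = - 2 \left(1 + 1\right) = \left(-2\right) 2 = -4$)
$p{\left(u \right)} = -9$
$\left(0 + q\right) \left(-1\right) p{\left(0 \right)} = \left(0 - 4\right) \left(-1\right) \left(-9\right) = \left(-4\right) \left(-1\right) \left(-9\right) = 4 \left(-9\right) = -36$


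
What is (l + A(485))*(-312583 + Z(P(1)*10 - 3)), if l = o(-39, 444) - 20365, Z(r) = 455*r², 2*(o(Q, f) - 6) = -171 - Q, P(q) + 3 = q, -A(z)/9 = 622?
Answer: 1870741424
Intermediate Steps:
A(z) = -5598 (A(z) = -9*622 = -5598)
P(q) = -3 + q
o(Q, f) = -159/2 - Q/2 (o(Q, f) = 6 + (-171 - Q)/2 = 6 + (-171/2 - Q/2) = -159/2 - Q/2)
l = -20425 (l = (-159/2 - ½*(-39)) - 20365 = (-159/2 + 39/2) - 20365 = -60 - 20365 = -20425)
(l + A(485))*(-312583 + Z(P(1)*10 - 3)) = (-20425 - 5598)*(-312583 + 455*((-3 + 1)*10 - 3)²) = -26023*(-312583 + 455*(-2*10 - 3)²) = -26023*(-312583 + 455*(-20 - 3)²) = -26023*(-312583 + 455*(-23)²) = -26023*(-312583 + 455*529) = -26023*(-312583 + 240695) = -26023*(-71888) = 1870741424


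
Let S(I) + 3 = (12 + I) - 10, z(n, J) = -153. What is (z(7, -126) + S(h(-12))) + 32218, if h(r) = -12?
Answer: 32052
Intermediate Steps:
S(I) = -1 + I (S(I) = -3 + ((12 + I) - 10) = -3 + (2 + I) = -1 + I)
(z(7, -126) + S(h(-12))) + 32218 = (-153 + (-1 - 12)) + 32218 = (-153 - 13) + 32218 = -166 + 32218 = 32052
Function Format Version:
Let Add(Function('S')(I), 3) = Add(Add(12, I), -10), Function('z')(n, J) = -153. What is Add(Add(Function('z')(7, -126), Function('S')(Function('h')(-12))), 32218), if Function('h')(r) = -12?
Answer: 32052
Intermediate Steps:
Function('S')(I) = Add(-1, I) (Function('S')(I) = Add(-3, Add(Add(12, I), -10)) = Add(-3, Add(2, I)) = Add(-1, I))
Add(Add(Function('z')(7, -126), Function('S')(Function('h')(-12))), 32218) = Add(Add(-153, Add(-1, -12)), 32218) = Add(Add(-153, -13), 32218) = Add(-166, 32218) = 32052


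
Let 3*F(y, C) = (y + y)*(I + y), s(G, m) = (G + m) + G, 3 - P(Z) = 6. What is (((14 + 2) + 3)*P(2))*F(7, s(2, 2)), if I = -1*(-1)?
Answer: -2128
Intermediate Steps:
I = 1
P(Z) = -3 (P(Z) = 3 - 1*6 = 3 - 6 = -3)
s(G, m) = m + 2*G
F(y, C) = 2*y*(1 + y)/3 (F(y, C) = ((y + y)*(1 + y))/3 = ((2*y)*(1 + y))/3 = (2*y*(1 + y))/3 = 2*y*(1 + y)/3)
(((14 + 2) + 3)*P(2))*F(7, s(2, 2)) = (((14 + 2) + 3)*(-3))*((⅔)*7*(1 + 7)) = ((16 + 3)*(-3))*((⅔)*7*8) = (19*(-3))*(112/3) = -57*112/3 = -2128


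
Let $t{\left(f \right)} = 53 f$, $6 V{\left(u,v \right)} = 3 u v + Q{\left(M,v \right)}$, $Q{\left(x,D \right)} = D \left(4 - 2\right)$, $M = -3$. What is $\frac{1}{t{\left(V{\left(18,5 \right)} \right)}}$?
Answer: $\frac{3}{7420} \approx 0.00040431$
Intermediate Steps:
$Q{\left(x,D \right)} = 2 D$ ($Q{\left(x,D \right)} = D 2 = 2 D$)
$V{\left(u,v \right)} = \frac{v}{3} + \frac{u v}{2}$ ($V{\left(u,v \right)} = \frac{3 u v + 2 v}{6} = \frac{2 v + 3 u v}{6} = \frac{v}{3} + \frac{u v}{2}$)
$\frac{1}{t{\left(V{\left(18,5 \right)} \right)}} = \frac{1}{53 \cdot \frac{1}{6} \cdot 5 \left(2 + 3 \cdot 18\right)} = \frac{1}{53 \cdot \frac{1}{6} \cdot 5 \left(2 + 54\right)} = \frac{1}{53 \cdot \frac{1}{6} \cdot 5 \cdot 56} = \frac{1}{53 \cdot \frac{140}{3}} = \frac{1}{\frac{7420}{3}} = \frac{3}{7420}$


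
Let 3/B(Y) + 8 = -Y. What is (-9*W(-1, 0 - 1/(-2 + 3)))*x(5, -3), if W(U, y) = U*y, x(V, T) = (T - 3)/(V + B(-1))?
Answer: 189/16 ≈ 11.813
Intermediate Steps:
B(Y) = 3/(-8 - Y)
x(V, T) = (-3 + T)/(-3/7 + V) (x(V, T) = (T - 3)/(V - 3/(8 - 1)) = (-3 + T)/(V - 3/7) = (-3 + T)/(-3/7 + V))
(-9*W(-1, 0 - 1/(-2 + 3)))*x(5, -3) = (-(-9)*(0 - 1/(-2 + 3)))*(7*(-3 - 3)/(-3 + 7*5)) = (-(-9)*(0 - 1/1))*(7*(-6)/(-3 + 35)) = (-(-9)*(0 - 1*1))*(7*(-6)/32) = (-(-9)*(0 - 1))*(7*(1/32)*(-6)) = -(-9)*(-1)*(-21/16) = -9*1*(-21/16) = -9*(-21/16) = 189/16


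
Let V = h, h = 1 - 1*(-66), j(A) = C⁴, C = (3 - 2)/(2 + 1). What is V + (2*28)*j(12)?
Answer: 5483/81 ≈ 67.691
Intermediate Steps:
C = ⅓ (C = 1/3 = 1*(⅓) = ⅓ ≈ 0.33333)
j(A) = 1/81 (j(A) = (⅓)⁴ = 1/81)
h = 67 (h = 1 + 66 = 67)
V = 67
V + (2*28)*j(12) = 67 + (2*28)*(1/81) = 67 + 56*(1/81) = 67 + 56/81 = 5483/81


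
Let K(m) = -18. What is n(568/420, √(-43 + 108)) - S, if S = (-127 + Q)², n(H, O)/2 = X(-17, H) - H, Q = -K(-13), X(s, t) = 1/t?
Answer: -88581994/7455 ≈ -11882.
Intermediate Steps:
Q = 18 (Q = -1*(-18) = 18)
n(H, O) = -2*H + 2/H (n(H, O) = 2*(1/H - H) = -2*H + 2/H)
S = 11881 (S = (-127 + 18)² = (-109)² = 11881)
n(568/420, √(-43 + 108)) - S = (-1136/420 + 2/((568/420))) - 1*11881 = (-1136/420 + 2/((568*(1/420)))) - 11881 = (-2*142/105 + 2/(142/105)) - 11881 = (-284/105 + 2*(105/142)) - 11881 = (-284/105 + 105/71) - 11881 = -9139/7455 - 11881 = -88581994/7455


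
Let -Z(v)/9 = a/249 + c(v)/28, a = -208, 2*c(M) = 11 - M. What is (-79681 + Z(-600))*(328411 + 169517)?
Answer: -23077640863401/581 ≈ -3.9721e+10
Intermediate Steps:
c(M) = 11/2 - M/2 (c(M) = (11 - M)/2 = 11/2 - M/2)
Z(v) = 26727/4648 + 9*v/56 (Z(v) = -9*(-208/249 + (11/2 - v/2)/28) = -9*(-208*1/249 + (11/2 - v/2)*(1/28)) = -9*(-208/249 + (11/56 - v/56)) = -9*(-8909/13944 - v/56) = 26727/4648 + 9*v/56)
(-79681 + Z(-600))*(328411 + 169517) = (-79681 + (26727/4648 + (9/56)*(-600)))*(328411 + 169517) = (-79681 + (26727/4648 - 675/7))*497928 = (-79681 - 421473/4648)*497928 = -370778761/4648*497928 = -23077640863401/581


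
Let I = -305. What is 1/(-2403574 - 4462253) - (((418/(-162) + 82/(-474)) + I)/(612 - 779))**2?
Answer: -8875669367842310684/2613537669802043601 ≈ -3.3960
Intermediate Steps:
1/(-2403574 - 4462253) - (((418/(-162) + 82/(-474)) + I)/(612 - 779))**2 = 1/(-2403574 - 4462253) - (((418/(-162) + 82/(-474)) - 305)/(612 - 779))**2 = 1/(-6865827) - (((418*(-1/162) + 82*(-1/474)) - 305)/(-167))**2 = -1/6865827 - (((-209/81 - 41/237) - 305)*(-1/167))**2 = -1/6865827 - ((-17618/6399 - 305)*(-1/167))**2 = -1/6865827 - (-1969313/6399*(-1/167))**2 = -1/6865827 - (1969313/1068633)**2 = -1/6865827 - 1*3878193691969/1141976488689 = -1/6865827 - 3878193691969/1141976488689 = -8875669367842310684/2613537669802043601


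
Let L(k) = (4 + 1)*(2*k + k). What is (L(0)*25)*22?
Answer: 0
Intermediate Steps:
L(k) = 15*k (L(k) = 5*(3*k) = 15*k)
(L(0)*25)*22 = ((15*0)*25)*22 = (0*25)*22 = 0*22 = 0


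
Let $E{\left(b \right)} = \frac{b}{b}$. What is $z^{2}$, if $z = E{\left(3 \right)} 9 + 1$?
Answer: $100$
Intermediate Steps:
$E{\left(b \right)} = 1$
$z = 10$ ($z = 1 \cdot 9 + 1 = 9 + 1 = 10$)
$z^{2} = 10^{2} = 100$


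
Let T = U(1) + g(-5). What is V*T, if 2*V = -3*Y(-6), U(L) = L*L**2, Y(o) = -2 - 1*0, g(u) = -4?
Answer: -9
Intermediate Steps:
Y(o) = -2 (Y(o) = -2 + 0 = -2)
U(L) = L**3
T = -3 (T = 1**3 - 4 = 1 - 4 = -3)
V = 3 (V = (-3*(-2))/2 = (1/2)*6 = 3)
V*T = 3*(-3) = -9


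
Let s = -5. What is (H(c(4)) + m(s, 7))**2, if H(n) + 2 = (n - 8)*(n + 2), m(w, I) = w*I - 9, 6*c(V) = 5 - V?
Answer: 5139289/1296 ≈ 3965.5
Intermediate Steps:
c(V) = 5/6 - V/6 (c(V) = (5 - V)/6 = 5/6 - V/6)
m(w, I) = -9 + I*w (m(w, I) = I*w - 9 = -9 + I*w)
H(n) = -2 + (-8 + n)*(2 + n) (H(n) = -2 + (n - 8)*(n + 2) = -2 + (-8 + n)*(2 + n))
(H(c(4)) + m(s, 7))**2 = ((-18 + (5/6 - 1/6*4)**2 - 6*(5/6 - 1/6*4)) + (-9 + 7*(-5)))**2 = ((-18 + (5/6 - 2/3)**2 - 6*(5/6 - 2/3)) + (-9 - 35))**2 = ((-18 + (1/6)**2 - 6*1/6) - 44)**2 = ((-18 + 1/36 - 1) - 44)**2 = (-683/36 - 44)**2 = (-2267/36)**2 = 5139289/1296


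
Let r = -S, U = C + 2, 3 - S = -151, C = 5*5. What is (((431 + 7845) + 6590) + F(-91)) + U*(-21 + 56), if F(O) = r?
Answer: 15657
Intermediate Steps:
C = 25
S = 154 (S = 3 - 1*(-151) = 3 + 151 = 154)
U = 27 (U = 25 + 2 = 27)
r = -154 (r = -1*154 = -154)
F(O) = -154
(((431 + 7845) + 6590) + F(-91)) + U*(-21 + 56) = (((431 + 7845) + 6590) - 154) + 27*(-21 + 56) = ((8276 + 6590) - 154) + 27*35 = (14866 - 154) + 945 = 14712 + 945 = 15657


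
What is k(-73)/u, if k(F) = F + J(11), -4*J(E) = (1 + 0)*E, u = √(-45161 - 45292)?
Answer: 101*I*√90453/120604 ≈ 0.25187*I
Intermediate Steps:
u = I*√90453 (u = √(-90453) = I*√90453 ≈ 300.75*I)
J(E) = -E/4 (J(E) = -(1 + 0)*E/4 = -E/4)
k(F) = -11/4 + F (k(F) = F - ¼*11 = F - 11/4 = -11/4 + F)
k(-73)/u = (-11/4 - 73)/((I*√90453)) = -(-101)*I*√90453/120604 = 101*I*√90453/120604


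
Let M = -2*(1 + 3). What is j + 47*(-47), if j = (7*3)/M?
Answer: -17693/8 ≈ -2211.6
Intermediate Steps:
M = -8 (M = -2*4 = -8)
j = -21/8 (j = (7*3)/(-8) = 21*(-⅛) = -21/8 ≈ -2.6250)
j + 47*(-47) = -21/8 + 47*(-47) = -21/8 - 2209 = -17693/8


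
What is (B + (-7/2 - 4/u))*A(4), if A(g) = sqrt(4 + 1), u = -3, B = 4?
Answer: 11*sqrt(5)/6 ≈ 4.0995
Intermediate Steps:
A(g) = sqrt(5)
(B + (-7/2 - 4/u))*A(4) = (4 + (-7/2 - 4/(-3)))*sqrt(5) = (4 + (-7*1/2 - 4*(-1/3)))*sqrt(5) = (4 + (-7/2 + 4/3))*sqrt(5) = (4 - 13/6)*sqrt(5) = 11*sqrt(5)/6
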